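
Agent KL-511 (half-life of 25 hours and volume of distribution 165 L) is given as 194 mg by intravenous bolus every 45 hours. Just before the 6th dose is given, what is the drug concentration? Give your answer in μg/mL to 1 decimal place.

f = (1/2)^(τ/t½) = (1/2)^(45/25) ≈ 0.2872.
C₀ = D/Vd = 194/165 ≈ 1.176 μg/mL.
Before the 6th dose, 5 doses have been given. Superposition: Cmin = C₀·(f + f² + … + f^5).
≈ 1.176 × (0.2872 + 0.0825 + 0.0237 + 0.0068 + 0.0020) ≈ 1.176 × 0.4022 ≈ 0.473 μg/mL.

0.5 μg/mL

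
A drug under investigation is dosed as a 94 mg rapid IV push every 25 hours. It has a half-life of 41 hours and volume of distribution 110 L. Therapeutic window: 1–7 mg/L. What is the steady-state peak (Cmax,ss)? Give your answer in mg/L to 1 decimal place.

τ/t½ = 25/41 ≈ 0.60976, so fraction remaining f = (1/2)^(25/41) ≈ 0.6553.
Accumulation ratio R = 1/(1 − f) ≈ 1/0.3447 ≈ 2.9011.
Single-dose peak C₀ = D/Vd = 94/110 ≈ 0.855 mg/L.
Steady-state peak Cmax,ss = C₀·R ≈ 0.855 × 2.9011 ≈ 2.480 mg/L.
Peak 2.5 mg/L vs MTC 7 mg/L: below toxic threshold.

2.5 mg/L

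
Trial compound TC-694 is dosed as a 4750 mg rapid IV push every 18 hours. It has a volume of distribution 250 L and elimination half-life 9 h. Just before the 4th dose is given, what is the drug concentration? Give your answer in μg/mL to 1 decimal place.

f = (1/2)^(τ/t½) = (1/2)^(18/9) ≈ 0.2500.
C₀ = D/Vd = 4750/250 ≈ 19.000 μg/mL.
Before the 4th dose, 3 doses have been given. Superposition: Cmin = C₀·(f + f² + … + f^3).
≈ 19.000 × (0.2500 + 0.0625 + 0.0156) ≈ 19.000 × 0.3281 ≈ 6.234 μg/mL.

6.2 μg/mL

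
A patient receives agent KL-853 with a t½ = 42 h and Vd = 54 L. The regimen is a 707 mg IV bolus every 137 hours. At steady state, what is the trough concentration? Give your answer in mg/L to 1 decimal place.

τ/t½ = 137/42 ≈ 3.2619, so fraction remaining f = (1/2)^(137/42) ≈ 0.1042.
Accumulation ratio R = 1/(1 − f) ≈ 1/0.8958 ≈ 1.1163.
Single-dose peak C₀ = D/Vd = 707/54 ≈ 13.093 mg/L.
Cmax,ss = C₀/(1 − f) ≈ 13.093/0.8958 ≈ 14.616 mg/L.
Steady-state trough Cmin,ss = Cmax,ss·f ≈ 14.616 × 0.1042 ≈ 1.523 mg/L.

1.5 mg/L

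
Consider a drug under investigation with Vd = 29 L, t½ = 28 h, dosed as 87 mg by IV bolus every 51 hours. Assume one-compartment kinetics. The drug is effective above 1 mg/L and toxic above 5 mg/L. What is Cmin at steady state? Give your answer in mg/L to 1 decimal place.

Over one 51-h interval, 51/28 ≈ 1.8214 half-lives elapse, leaving f ≈ 0.2829 of each dose.
Single-dose peak C₀ = D/Vd = 87/29 ≈ 3.000 mg/L.
Steady-state trough Cmin,ss = C₀·f/(1−f) ≈ 3.000 × 0.2829/0.7171 ≈ 1.184 mg/L.
Trough 1.2 mg/L vs MEC 1 mg/L: adequate.

1.2 mg/L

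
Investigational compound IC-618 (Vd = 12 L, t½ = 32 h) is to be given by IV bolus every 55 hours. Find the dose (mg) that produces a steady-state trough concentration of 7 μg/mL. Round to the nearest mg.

τ/t½ = 55/32 ≈ 1.7188, so f = (1/2)^(55/32) ≈ 0.303812.
Cmin,ss = (D/Vd)·f/(1−f), so D = Cmin,ss·Vd·(1−f)/f.
D = 7 × 12 × (1−f)/f ≈ 7 × 12 × 2.29151 ≈ 192.49 mg.

192 mg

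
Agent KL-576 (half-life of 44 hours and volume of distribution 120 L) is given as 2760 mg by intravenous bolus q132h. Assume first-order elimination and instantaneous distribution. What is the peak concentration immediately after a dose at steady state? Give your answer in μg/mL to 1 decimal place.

The dosing interval is 3 half-lives, so f = 2^(−3) = 0.125.
Accumulation ratio R = 1/(1 − f) = 1/0.875 = 8/7.
Single-dose peak C₀ = D/Vd = 2760/120 = 23 μg/mL.
Steady-state peak Cmax,ss = C₀·R = 23 × 8/7 ≈ 26.286 μg/mL.

26.3 μg/mL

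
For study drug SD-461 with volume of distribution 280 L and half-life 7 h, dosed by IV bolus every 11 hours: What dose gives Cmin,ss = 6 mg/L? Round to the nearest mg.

3313 mg

τ/t½ = 11/7 ≈ 1.5714, so f = (1/2)^(11/7) ≈ 0.336475.
Cmin,ss = (D/Vd)·f/(1−f), so D = Cmin,ss·Vd·(1−f)/f.
D = 6 × 280 × (1−f)/f ≈ 6 × 280 × 1.97199 ≈ 3312.94 mg.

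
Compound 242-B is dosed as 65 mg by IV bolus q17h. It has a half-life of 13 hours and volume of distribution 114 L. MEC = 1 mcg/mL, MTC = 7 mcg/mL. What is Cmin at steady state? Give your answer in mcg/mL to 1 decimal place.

0.4 mcg/mL

k = ln2/t½ = ln2/13 ≈ 0.053319 h⁻¹; fraction remaining f = e^(−kτ) = e^(−0.053319×17) ≈ 0.4040.
At steady state, accumulation factor R = 1/(1 − e^(−kτ)) ≈ 1.6779.
Each bolus raises the concentration by D/Vd = 65/114 ≈ 0.570 mcg/mL.
Cmax,ss = C₀/(1 − f) ≈ 0.570/0.5960 ≈ 0.956 mcg/mL.
Steady-state trough Cmin,ss = Cmax,ss·f ≈ 0.956 × 0.4040 ≈ 0.386 mcg/mL.
Trough 0.4 mcg/mL vs MEC 1 mcg/mL: subtherapeutic.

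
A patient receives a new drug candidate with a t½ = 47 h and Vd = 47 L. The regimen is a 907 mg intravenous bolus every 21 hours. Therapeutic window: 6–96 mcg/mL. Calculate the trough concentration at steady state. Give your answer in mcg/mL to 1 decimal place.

k = ln2/t½ = ln2/47 ≈ 0.014748 h⁻¹; fraction remaining f = e^(−kτ) = e^(−0.014748×21) ≈ 0.7337.
Accumulation ratio R = 1/(1 − f) ≈ 1/0.2663 ≈ 3.7552.
Single-dose peak C₀ = D/Vd = 907/47 ≈ 19.298 mcg/mL.
Cmax,ss = C₀/(1 − f) ≈ 19.298/0.2663 ≈ 72.467 mcg/mL.
One interval later, Cmin,ss = Cmax,ss·e^(−kτ) ≈ 72.467 × 0.7337 ≈ 53.169 mcg/mL.
Trough 53.2 mcg/mL vs MEC 6 mcg/mL: adequate.

53.2 mcg/mL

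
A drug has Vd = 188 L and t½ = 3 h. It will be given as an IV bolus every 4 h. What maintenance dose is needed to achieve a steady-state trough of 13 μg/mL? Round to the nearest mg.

τ/t½ = 4/3 ≈ 1.3333, so f = (1/2)^(4/3) ≈ 0.396850.
Cmin,ss = (D/Vd)·f/(1−f), so D = Cmin,ss·Vd·(1−f)/f.
D = 13 × 188 × (1−f)/f ≈ 13 × 188 × 1.51984 ≈ 3714.49 mg.

3714 mg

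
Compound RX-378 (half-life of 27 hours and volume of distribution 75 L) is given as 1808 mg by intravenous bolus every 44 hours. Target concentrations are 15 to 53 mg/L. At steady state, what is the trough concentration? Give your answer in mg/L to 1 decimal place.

11.5 mg/L

Over one 44-h interval, 44/27 ≈ 1.6296 half-lives elapse, leaving f ≈ 0.3232 of each dose.
At steady state, accumulation factor R = 1/(1 − e^(−kτ)) ≈ 1.4775.
Each bolus raises the concentration by D/Vd = 1808/75 ≈ 24.107 mg/L.
Steady-state peak Cmax,ss = C₀·R ≈ 24.107 × 1.4775 ≈ 35.618 mg/L.
One interval later, Cmin,ss = Cmax,ss·e^(−kτ) ≈ 35.618 × 0.3232 ≈ 11.512 mg/L.
Trough 11.5 mg/L vs MEC 15 mg/L: subtherapeutic.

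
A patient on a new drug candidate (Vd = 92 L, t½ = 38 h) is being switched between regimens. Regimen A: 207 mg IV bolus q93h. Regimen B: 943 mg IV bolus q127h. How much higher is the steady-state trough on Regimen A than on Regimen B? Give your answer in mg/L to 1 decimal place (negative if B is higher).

Regimen A: f = (1/2)^(93/38) ≈ 0.1833; Cmin,ss = (207/92)·f/(1−f) ≈ 0.505 mg/L.
Regimen B: f = (1/2)^(127/38) ≈ 0.0986; Cmin,ss = (943/92)·f/(1−f) ≈ 1.121 mg/L.
Difference ≈ 0.505 − 1.121 ≈ -0.616 mg/L.

-0.6 mg/L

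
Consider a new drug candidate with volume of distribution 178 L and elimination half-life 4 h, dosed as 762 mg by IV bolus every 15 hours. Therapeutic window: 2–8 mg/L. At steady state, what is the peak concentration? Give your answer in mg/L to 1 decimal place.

4.6 mg/L

τ/t½ = 15/4 ≈ 3.75, so fraction remaining f = (1/2)^(15/4) ≈ 0.0743.
At steady state, accumulation factor R = 1/(1 − e^(−kτ)) ≈ 1.0803.
Each bolus raises the concentration by D/Vd = 762/178 ≈ 4.281 mg/L.
Steady-state peak Cmax,ss = C₀·R ≈ 4.281 × 1.0803 ≈ 4.625 mg/L.
Peak 4.6 mg/L vs MTC 8 mg/L: below toxic threshold.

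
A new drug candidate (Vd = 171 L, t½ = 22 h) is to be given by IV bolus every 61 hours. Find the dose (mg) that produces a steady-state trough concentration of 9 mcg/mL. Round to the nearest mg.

8979 mg

τ/t½ = 61/22 ≈ 2.7727, so f = (1/2)^(61/22) ≈ 0.146327.
Cmin,ss = (D/Vd)·f/(1−f), so D = Cmin,ss·Vd·(1−f)/f.
D = 9 × 171 × (1−f)/f ≈ 9 × 171 × 5.83401 ≈ 8978.54 mg.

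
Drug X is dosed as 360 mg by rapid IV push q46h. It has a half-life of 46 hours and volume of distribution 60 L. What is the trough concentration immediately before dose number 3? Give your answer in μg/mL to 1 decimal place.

4.5 μg/mL

f = (1/2)^(τ/t½) = (1/2)^(46/46) ≈ 0.5000.
C₀ = D/Vd = 360/60 ≈ 6.000 μg/mL.
Before the 3rd dose, 2 doses have been given. Superposition: Cmin = C₀·(f + f²).
≈ 6.000 × (0.5000 + 0.2500) ≈ 6.000 × 0.7500 ≈ 4.500 μg/mL.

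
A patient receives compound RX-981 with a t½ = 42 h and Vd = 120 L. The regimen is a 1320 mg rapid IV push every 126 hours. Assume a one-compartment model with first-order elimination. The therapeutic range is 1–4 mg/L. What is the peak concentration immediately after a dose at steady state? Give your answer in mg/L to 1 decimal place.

The dosing interval is 3 half-lives, so f = 2^(−3) = 0.125.
At steady state, R = 1/(1 − 0.125) = 8/7.
Single-dose peak C₀ = D/Vd = 1320/120 = 11 mg/L.
Steady-state peak Cmax,ss = C₀·R = 11 × 8/7 ≈ 12.571 mg/L.
Peak 12.6 mg/L vs MTC 4 mg/L: exceeds toxic threshold.

12.6 mg/L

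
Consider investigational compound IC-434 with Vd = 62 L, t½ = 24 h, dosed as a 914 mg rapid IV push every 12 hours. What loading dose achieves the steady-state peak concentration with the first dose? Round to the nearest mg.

3121 mg

f = (1/2)^(12/24) ≈ 0.707107; accumulation ratio R = 1/(1−f) ≈ 3.41422.
Loading dose to hit Cmax,ss on first dose: D_load = D_maint·R ≈ 914 × 3.41422 ≈ 3120.60 mg.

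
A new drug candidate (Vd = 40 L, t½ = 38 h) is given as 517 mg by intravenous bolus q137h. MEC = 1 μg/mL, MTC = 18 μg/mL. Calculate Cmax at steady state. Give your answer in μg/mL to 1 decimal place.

14.1 μg/mL

τ/t½ = 137/38 ≈ 3.6053, so fraction remaining f = (1/2)^(137/38) ≈ 0.0822.
At steady state, accumulation factor R = 1/(1 − e^(−kτ)) ≈ 1.0896.
Each bolus raises the concentration by D/Vd = 517/40 ≈ 12.925 μg/mL.
Cmax,ss = C₀/(1 − f) ≈ 12.925/0.9178 ≈ 14.083 μg/mL.
Peak 14.1 μg/mL vs MTC 18 μg/mL: below toxic threshold.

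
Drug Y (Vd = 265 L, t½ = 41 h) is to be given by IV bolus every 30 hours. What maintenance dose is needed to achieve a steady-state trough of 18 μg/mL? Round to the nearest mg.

τ/t½ = 30/41 ≈ 0.73171, so f = (1/2)^(30/41) ≈ 0.602191.
Cmin,ss = (D/Vd)·f/(1−f), so D = Cmin,ss·Vd·(1−f)/f.
D = 18 × 265 × (1−f)/f ≈ 18 × 265 × 0.66060 ≈ 3151.06 mg.

3151 mg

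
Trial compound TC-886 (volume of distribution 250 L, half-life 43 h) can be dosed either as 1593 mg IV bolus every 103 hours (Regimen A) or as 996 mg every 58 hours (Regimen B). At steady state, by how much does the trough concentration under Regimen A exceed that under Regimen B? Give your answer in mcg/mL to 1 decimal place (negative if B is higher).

-1.1 mcg/mL

Regimen A: f = (1/2)^(103/43) ≈ 0.1901; Cmin,ss = (1593/250)·f/(1−f) ≈ 1.496 mcg/mL.
Regimen B: f = (1/2)^(58/43) ≈ 0.3926; Cmin,ss = (996/250)·f/(1−f) ≈ 2.575 mcg/mL.
Difference ≈ 1.496 − 2.575 ≈ -1.079 mcg/mL.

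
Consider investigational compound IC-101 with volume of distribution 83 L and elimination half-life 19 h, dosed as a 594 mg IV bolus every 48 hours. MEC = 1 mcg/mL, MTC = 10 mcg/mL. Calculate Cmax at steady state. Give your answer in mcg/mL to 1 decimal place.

8.7 mcg/mL

Over one 48-h interval, 48/19 ≈ 2.5263 half-lives elapse, leaving f ≈ 0.1736 of each dose.
At steady state, accumulation factor R = 1/(1 − e^(−kτ)) ≈ 1.2101.
Each bolus raises the concentration by D/Vd = 594/83 ≈ 7.157 mcg/mL.
Steady-state peak Cmax,ss = C₀·R ≈ 7.157 × 1.2101 ≈ 8.661 mcg/mL.
Peak 8.7 mcg/mL vs MTC 10 mcg/mL: below toxic threshold.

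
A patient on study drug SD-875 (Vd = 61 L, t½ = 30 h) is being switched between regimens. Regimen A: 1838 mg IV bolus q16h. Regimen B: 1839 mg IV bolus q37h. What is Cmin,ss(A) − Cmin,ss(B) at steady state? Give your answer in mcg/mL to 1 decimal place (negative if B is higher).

45.1 mcg/mL

Regimen A: f = (1/2)^(16/30) ≈ 0.6910; Cmin,ss = (1838/61)·f/(1−f) ≈ 67.381 mcg/mL.
Regimen B: f = (1/2)^(37/30) ≈ 0.4253; Cmin,ss = (1839/61)·f/(1−f) ≈ 22.310 mcg/mL.
Difference ≈ 67.381 − 22.310 ≈ 45.071 mcg/mL.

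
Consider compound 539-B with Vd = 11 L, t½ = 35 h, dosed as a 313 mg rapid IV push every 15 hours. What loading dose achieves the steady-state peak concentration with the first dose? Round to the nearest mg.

f = (1/2)^(15/35) ≈ 0.742997; accumulation ratio R = 1/(1−f) ≈ 3.89101.
Loading dose to hit Cmax,ss on first dose: D_load = D_maint·R ≈ 313 × 3.89101 ≈ 1217.89 mg.

1218 mg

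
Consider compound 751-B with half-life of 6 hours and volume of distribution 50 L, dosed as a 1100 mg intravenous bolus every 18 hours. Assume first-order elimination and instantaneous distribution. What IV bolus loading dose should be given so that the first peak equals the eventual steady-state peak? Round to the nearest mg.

1257 mg

f = (1/2)^(18/6) ≈ 0.125000; accumulation ratio R = 1/(1−f) ≈ 1.14286.
Loading dose to hit Cmax,ss on first dose: D_load = D_maint·R ≈ 1100 × 1.14286 ≈ 1257.15 mg.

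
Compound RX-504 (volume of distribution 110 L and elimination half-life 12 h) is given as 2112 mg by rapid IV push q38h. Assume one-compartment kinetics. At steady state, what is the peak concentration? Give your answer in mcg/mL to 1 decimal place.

τ/t½ = 38/12 ≈ 3.1667, so fraction remaining f = (1/2)^(38/12) ≈ 0.1114.
Accumulation ratio R = 1/(1 − f) ≈ 1/0.8886 ≈ 1.1254.
Single-dose peak C₀ = D/Vd = 2112/110 ≈ 19.200 mcg/mL.
Steady-state peak Cmax,ss = C₀·R ≈ 19.200 × 1.1254 ≈ 21.608 mcg/mL.

21.6 mcg/mL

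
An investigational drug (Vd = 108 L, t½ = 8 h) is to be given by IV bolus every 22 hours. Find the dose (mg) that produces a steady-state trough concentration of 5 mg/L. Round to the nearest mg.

τ/t½ = 22/8 ≈ 2.75, so f = (1/2)^(22/8) ≈ 0.148651.
Cmin,ss = (D/Vd)·f/(1−f), so D = Cmin,ss·Vd·(1−f)/f.
D = 5 × 108 × (1−f)/f ≈ 5 × 108 × 5.72717 ≈ 3092.67 mg.

3093 mg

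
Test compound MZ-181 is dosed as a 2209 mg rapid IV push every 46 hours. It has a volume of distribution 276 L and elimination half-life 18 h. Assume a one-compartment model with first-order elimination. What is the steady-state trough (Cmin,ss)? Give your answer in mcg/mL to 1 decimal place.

k = ln2/t½ = ln2/18 ≈ 0.038508 h⁻¹; fraction remaining f = e^(−kτ) = e^(−0.038508×46) ≈ 0.1701.
Each bolus raises the concentration by D/Vd = 2209/276 ≈ 8.004 mcg/mL.
Steady-state trough Cmin,ss = C₀·f/(1−f) ≈ 8.004 × 0.1701/0.8299 ≈ 1.641 mcg/mL.

1.6 mcg/mL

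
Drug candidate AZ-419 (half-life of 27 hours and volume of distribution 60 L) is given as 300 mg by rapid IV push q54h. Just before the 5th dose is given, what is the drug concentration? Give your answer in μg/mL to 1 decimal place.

f = (1/2)^(τ/t½) = (1/2)^(54/27) ≈ 0.2500.
C₀ = D/Vd = 300/60 ≈ 5.000 μg/mL.
Before the 5th dose, 4 doses have been given. Superposition: Cmin = C₀·(f + f² + … + f^4).
≈ 5.000 × (0.2500 + 0.0625 + 0.0156 + 0.0039) ≈ 5.000 × 0.3320 ≈ 1.660 μg/mL.

1.7 μg/mL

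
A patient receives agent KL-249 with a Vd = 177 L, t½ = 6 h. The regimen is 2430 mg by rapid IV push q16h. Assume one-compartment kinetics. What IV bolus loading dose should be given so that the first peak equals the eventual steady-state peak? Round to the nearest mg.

2884 mg

f = (1/2)^(16/6) ≈ 0.157490; accumulation ratio R = 1/(1−f) ≈ 1.18693.
Loading dose to hit Cmax,ss on first dose: D_load = D_maint·R ≈ 2430 × 1.18693 ≈ 2884.24 mg.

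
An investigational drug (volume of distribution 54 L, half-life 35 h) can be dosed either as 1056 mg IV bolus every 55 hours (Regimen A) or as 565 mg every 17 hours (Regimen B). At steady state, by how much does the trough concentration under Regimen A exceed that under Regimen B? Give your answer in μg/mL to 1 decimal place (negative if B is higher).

Regimen A: f = (1/2)^(55/35) ≈ 0.3365; Cmin,ss = (1056/54)·f/(1−f) ≈ 9.918 μg/mL.
Regimen B: f = (1/2)^(17/35) ≈ 0.7141; Cmin,ss = (565/54)·f/(1−f) ≈ 26.134 μg/mL.
Difference ≈ 9.918 − 26.134 ≈ -16.216 μg/mL.

-16.2 μg/mL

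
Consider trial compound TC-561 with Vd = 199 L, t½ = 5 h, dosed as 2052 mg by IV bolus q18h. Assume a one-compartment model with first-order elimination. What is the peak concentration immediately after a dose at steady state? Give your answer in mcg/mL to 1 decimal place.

τ/t½ = 18/5 ≈ 3.6, so fraction remaining f = (1/2)^(18/5) ≈ 0.0825.
At steady state, accumulation factor R = 1/(1 − e^(−kτ)) ≈ 1.0899.
Each bolus raises the concentration by D/Vd = 2052/199 ≈ 10.312 mcg/mL.
Steady-state peak Cmax,ss = C₀·R ≈ 10.312 × 1.0899 ≈ 11.239 mcg/mL.

11.2 mcg/mL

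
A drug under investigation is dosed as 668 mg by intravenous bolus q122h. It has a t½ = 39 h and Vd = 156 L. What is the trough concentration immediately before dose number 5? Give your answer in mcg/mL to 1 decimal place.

f = (1/2)^(τ/t½) = (1/2)^(122/39) ≈ 0.1144.
C₀ = D/Vd = 668/156 ≈ 4.282 mcg/mL.
Before the 5th dose, 4 doses have been given. Superposition: Cmin = C₀·(f + f² + … + f^4).
≈ 4.282 × (0.1144 + 0.0131 + 0.0015 + 0.0002) ≈ 4.282 × 0.1292 ≈ 0.553 mcg/mL.

0.6 mcg/mL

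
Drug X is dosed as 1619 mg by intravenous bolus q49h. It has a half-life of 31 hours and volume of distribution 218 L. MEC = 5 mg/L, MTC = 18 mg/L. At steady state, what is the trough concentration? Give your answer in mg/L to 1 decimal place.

τ/t½ = 49/31 ≈ 1.5806, so fraction remaining f = (1/2)^(49/31) ≈ 0.3343.
Accumulation ratio R = 1/(1 − f) ≈ 1/0.6657 ≈ 1.5022.
Each bolus raises the concentration by D/Vd = 1619/218 ≈ 7.427 mg/L.
Steady-state peak Cmax,ss = C₀·R ≈ 7.427 × 1.5022 ≈ 11.157 mg/L.
Steady-state trough Cmin,ss = Cmax,ss·f ≈ 11.157 × 0.3343 ≈ 3.730 mg/L.
Trough 3.7 mg/L vs MEC 5 mg/L: subtherapeutic.

3.7 mg/L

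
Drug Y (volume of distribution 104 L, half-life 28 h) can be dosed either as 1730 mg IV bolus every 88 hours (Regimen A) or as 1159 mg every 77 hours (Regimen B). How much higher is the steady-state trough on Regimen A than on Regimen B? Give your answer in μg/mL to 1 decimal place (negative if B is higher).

0.2 μg/mL

Regimen A: f = (1/2)^(88/28) ≈ 0.1132; Cmin,ss = (1730/104)·f/(1−f) ≈ 2.123 μg/mL.
Regimen B: f = (1/2)^(77/28) ≈ 0.1487; Cmin,ss = (1159/104)·f/(1−f) ≈ 1.947 μg/mL.
Difference ≈ 2.123 − 1.947 ≈ 0.176 μg/mL.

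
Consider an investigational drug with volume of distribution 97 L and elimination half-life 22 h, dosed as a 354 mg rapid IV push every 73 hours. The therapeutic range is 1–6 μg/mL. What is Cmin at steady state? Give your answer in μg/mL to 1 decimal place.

0.4 μg/mL

k = ln2/t½ = ln2/22 ≈ 0.031507 h⁻¹; fraction remaining f = e^(−kτ) = e^(−0.031507×73) ≈ 0.1003.
Accumulation ratio R = 1/(1 − f) ≈ 1/0.8997 ≈ 1.1115.
Single-dose peak C₀ = D/Vd = 354/97 ≈ 3.649 μg/mL.
Steady-state peak Cmax,ss = C₀·R ≈ 3.649 × 1.1115 ≈ 4.056 μg/mL.
Steady-state trough Cmin,ss = Cmax,ss·f ≈ 4.056 × 0.1003 ≈ 0.407 μg/mL.
Trough 0.4 μg/mL vs MEC 1 μg/mL: subtherapeutic.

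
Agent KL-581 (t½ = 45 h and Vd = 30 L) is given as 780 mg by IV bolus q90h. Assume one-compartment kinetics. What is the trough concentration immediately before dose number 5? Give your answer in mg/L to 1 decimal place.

f = (1/2)^(τ/t½) = (1/2)^(90/45) ≈ 0.2500.
C₀ = D/Vd = 780/30 ≈ 26.000 mg/L.
Before the 5th dose, 4 doses have been given. Superposition: Cmin = C₀·(f + f² + … + f^4).
≈ 26.000 × (0.2500 + 0.0625 + 0.0156 + 0.0039) ≈ 26.000 × 0.3320 ≈ 8.632 mg/L.

8.6 mg/L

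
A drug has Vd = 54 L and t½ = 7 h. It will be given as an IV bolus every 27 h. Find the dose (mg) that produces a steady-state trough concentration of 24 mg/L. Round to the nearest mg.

17485 mg

τ/t½ = 27/7 ≈ 3.8571, so f = (1/2)^(27/7) ≈ 0.069006.
Cmin,ss = (D/Vd)·f/(1−f), so D = Cmin,ss·Vd·(1−f)/f.
D = 24 × 54 × (1−f)/f ≈ 24 × 54 × 13.49149 ≈ 17484.97 mg.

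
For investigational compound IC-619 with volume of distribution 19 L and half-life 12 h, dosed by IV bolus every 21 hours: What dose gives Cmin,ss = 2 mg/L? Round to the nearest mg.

90 mg

τ/t½ = 21/12 ≈ 1.75, so f = (1/2)^(21/12) ≈ 0.297302.
Cmin,ss = (D/Vd)·f/(1−f), so D = Cmin,ss·Vd·(1−f)/f.
D = 2 × 19 × (1−f)/f ≈ 2 × 19 × 2.36358 ≈ 89.82 mg.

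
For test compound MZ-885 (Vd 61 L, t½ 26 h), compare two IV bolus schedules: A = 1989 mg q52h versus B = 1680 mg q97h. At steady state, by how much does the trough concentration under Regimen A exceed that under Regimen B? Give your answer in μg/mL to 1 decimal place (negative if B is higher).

Regimen A: f = (1/2)^(52/26) ≈ 0.2500; Cmin,ss = (1989/61)·f/(1−f) ≈ 10.869 μg/mL.
Regimen B: f = (1/2)^(97/26) ≈ 0.0753; Cmin,ss = (1680/61)·f/(1−f) ≈ 2.243 μg/mL.
Difference ≈ 10.869 − 2.243 ≈ 8.626 μg/mL.

8.6 μg/mL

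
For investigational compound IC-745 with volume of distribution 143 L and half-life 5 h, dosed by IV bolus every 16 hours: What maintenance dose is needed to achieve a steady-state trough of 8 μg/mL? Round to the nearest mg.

τ/t½ = 16/5 ≈ 3.2, so f = (1/2)^(16/5) ≈ 0.108819.
Cmin,ss = (D/Vd)·f/(1−f), so D = Cmin,ss·Vd·(1−f)/f.
D = 8 × 143 × (1−f)/f ≈ 8 × 143 × 8.18957 ≈ 9368.87 mg.

9369 mg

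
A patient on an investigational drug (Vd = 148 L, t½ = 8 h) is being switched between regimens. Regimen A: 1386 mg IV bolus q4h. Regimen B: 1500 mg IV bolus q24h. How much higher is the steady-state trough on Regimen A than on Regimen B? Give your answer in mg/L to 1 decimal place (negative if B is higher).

Regimen A: f = (1/2)^(4/8) ≈ 0.7071; Cmin,ss = (1386/148)·f/(1−f) ≈ 22.608 mg/L.
Regimen B: f = (1/2)^(24/8) ≈ 0.1250; Cmin,ss = (1500/148)·f/(1−f) ≈ 1.448 mg/L.
Difference ≈ 22.608 − 1.448 ≈ 21.160 mg/L.

21.2 mg/L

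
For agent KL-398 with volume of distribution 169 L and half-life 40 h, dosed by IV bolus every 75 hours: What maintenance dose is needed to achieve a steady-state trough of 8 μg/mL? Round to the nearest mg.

3607 mg

τ/t½ = 75/40 ≈ 1.875, so f = (1/2)^(75/40) ≈ 0.272627.
Cmin,ss = (D/Vd)·f/(1−f), so D = Cmin,ss·Vd·(1−f)/f.
D = 8 × 169 × (1−f)/f ≈ 8 × 169 × 2.66802 ≈ 3607.16 mg.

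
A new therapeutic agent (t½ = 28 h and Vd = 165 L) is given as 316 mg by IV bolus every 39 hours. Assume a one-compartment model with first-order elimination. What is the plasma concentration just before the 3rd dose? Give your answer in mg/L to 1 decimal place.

1.0 mg/L

f = (1/2)^(τ/t½) = (1/2)^(39/28) ≈ 0.3808.
C₀ = D/Vd = 316/165 ≈ 1.915 mg/L.
Before the 3rd dose, 2 doses have been given. Superposition: Cmin = C₀·(f + f²).
≈ 1.915 × (0.3808 + 0.1450) ≈ 1.915 × 0.5258 ≈ 1.007 mg/L.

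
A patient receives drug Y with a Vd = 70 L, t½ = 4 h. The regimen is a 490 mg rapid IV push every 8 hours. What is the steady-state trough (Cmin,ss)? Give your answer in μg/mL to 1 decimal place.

2.3 μg/mL

τ = 8 h = 2 half-lives, so f = (1/2)^2 = 0.25.
At steady state, R = 1/(1 − 0.25) = 4/3.
Single-dose peak C₀ = D/Vd = 490/70 = 7 μg/mL.
Steady-state peak Cmax,ss = C₀·R = 7 × 4/3 ≈ 9.333 μg/mL.
Steady-state trough Cmin,ss = Cmax,ss·f ≈ 9.333 × 0.25 ≈ 2.333 μg/mL.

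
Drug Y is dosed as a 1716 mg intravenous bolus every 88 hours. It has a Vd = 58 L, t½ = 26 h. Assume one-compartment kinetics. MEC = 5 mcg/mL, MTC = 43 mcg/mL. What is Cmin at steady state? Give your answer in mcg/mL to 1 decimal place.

3.1 mcg/mL

τ/t½ = 88/26 ≈ 3.3846, so fraction remaining f = (1/2)^(88/26) ≈ 0.0957.
Single-dose peak C₀ = D/Vd = 1716/58 ≈ 29.586 mcg/mL.
Steady-state trough Cmin,ss = C₀·f/(1−f) ≈ 29.586 × 0.0957/0.9043 ≈ 3.131 mcg/mL.
Trough 3.1 mcg/mL vs MEC 5 mcg/mL: subtherapeutic.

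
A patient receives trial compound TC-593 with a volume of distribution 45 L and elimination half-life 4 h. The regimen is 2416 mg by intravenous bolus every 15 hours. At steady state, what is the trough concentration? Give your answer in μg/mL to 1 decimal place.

k = ln2/t½ = ln2/4 ≈ 0.173287 h⁻¹; fraction remaining f = e^(−kτ) = e^(−0.173287×15) ≈ 0.0743.
Single-dose peak C₀ = D/Vd = 2416/45 ≈ 53.689 μg/mL.
Steady-state trough Cmin,ss = C₀·f/(1−f) ≈ 53.689 × 0.0743/0.9257 ≈ 4.309 μg/mL.

4.3 μg/mL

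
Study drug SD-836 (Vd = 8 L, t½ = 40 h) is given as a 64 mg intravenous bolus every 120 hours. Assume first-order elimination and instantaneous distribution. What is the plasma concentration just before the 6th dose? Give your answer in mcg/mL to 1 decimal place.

f = (1/2)^(τ/t½) = (1/2)^(120/40) ≈ 0.1250.
C₀ = D/Vd = 64/8 ≈ 8.000 mcg/mL.
Before the 6th dose, 5 doses have been given. Superposition: Cmin = C₀·(f + f² + … + f^5).
≈ 8.000 × (0.1250 + 0.0156 + 0.0020 + 0.0002 + 0.0000) ≈ 8.000 × 0.1428 ≈ 1.142 mcg/mL.

1.1 mcg/mL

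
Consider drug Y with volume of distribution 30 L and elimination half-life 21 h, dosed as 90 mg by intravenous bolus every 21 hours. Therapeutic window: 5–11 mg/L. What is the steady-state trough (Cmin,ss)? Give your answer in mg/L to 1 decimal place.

The dosing interval is 1 half-life, so f = 2^(−1) = 0.5.
At steady state, R = 1/(1 − 0.5) = 2/1.
Single-dose peak C₀ = D/Vd = 90/30 = 3 mg/L.
Steady-state peak Cmax,ss = C₀·R = 3 × 2/1 ≈ 6.000 mg/L.
Steady-state trough Cmin,ss = Cmax,ss·f ≈ 6.000 × 0.5 ≈ 3.000 mg/L.
Trough 3.0 mg/L vs MEC 5 mg/L: subtherapeutic.

3.0 mg/L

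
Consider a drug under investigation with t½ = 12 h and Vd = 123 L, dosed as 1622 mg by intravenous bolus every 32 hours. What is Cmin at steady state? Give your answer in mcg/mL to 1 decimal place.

Over one 32-h interval, 32/12 ≈ 2.6667 half-lives elapse, leaving f ≈ 0.1575 of each dose.
Each bolus raises the concentration by D/Vd = 1622/123 ≈ 13.187 mcg/mL.
Steady-state trough Cmin,ss = C₀·f/(1−f) ≈ 13.187 × 0.1575/0.8425 ≈ 2.465 mcg/mL.

2.5 mcg/mL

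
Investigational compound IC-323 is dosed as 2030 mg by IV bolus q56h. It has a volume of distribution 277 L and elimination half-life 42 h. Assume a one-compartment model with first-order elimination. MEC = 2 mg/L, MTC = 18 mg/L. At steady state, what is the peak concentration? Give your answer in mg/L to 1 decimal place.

τ/t½ = 56/42 ≈ 1.3333, so fraction remaining f = (1/2)^(56/42) ≈ 0.3969.
Accumulation ratio R = 1/(1 − f) ≈ 1/0.6031 ≈ 1.6581.
Each bolus raises the concentration by D/Vd = 2030/277 ≈ 7.329 mg/L.
Steady-state peak Cmax,ss = C₀·R ≈ 7.329 × 1.6581 ≈ 12.152 mg/L.
Peak 12.2 mg/L vs MTC 18 mg/L: below toxic threshold.

12.2 mg/L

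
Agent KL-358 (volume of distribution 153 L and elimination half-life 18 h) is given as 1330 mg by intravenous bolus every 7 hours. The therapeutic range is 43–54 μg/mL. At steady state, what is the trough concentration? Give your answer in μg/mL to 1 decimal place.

28.1 μg/mL

Over one 7-h interval, 7/18 ≈ 0.38889 half-lives elapse, leaving f ≈ 0.7637 of each dose.
At steady state, accumulation factor R = 1/(1 − e^(−kτ)) ≈ 4.2319.
Each bolus raises the concentration by D/Vd = 1330/153 ≈ 8.693 μg/mL.
Cmax,ss = C₀/(1 − f) ≈ 8.693/0.2363 ≈ 36.788 μg/mL.
Steady-state trough Cmin,ss = Cmax,ss·f ≈ 36.788 × 0.7637 ≈ 28.095 μg/mL.
Trough 28.1 μg/mL vs MEC 43 μg/mL: subtherapeutic.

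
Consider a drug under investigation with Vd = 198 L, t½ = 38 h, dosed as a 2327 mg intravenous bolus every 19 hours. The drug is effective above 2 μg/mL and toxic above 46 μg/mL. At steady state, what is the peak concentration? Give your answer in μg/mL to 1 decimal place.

Over one 19-h interval, 19/38 ≈ 0.5 half-lives elapse, leaving f ≈ 0.7071 of each dose.
Accumulation ratio R = 1/(1 − f) ≈ 1/0.2929 ≈ 3.4141.
Each bolus raises the concentration by D/Vd = 2327/198 ≈ 11.753 μg/mL.
Cmax,ss = C₀/(1 − f) ≈ 11.753/0.2929 ≈ 40.126 μg/mL.
Peak 40.1 μg/mL vs MTC 46 μg/mL: below toxic threshold.

40.1 μg/mL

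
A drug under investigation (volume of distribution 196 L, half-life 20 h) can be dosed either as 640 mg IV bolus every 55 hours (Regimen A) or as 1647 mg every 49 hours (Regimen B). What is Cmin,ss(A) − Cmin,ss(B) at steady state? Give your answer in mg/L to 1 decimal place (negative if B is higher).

-1.3 mg/L

Regimen A: f = (1/2)^(55/20) ≈ 0.1487; Cmin,ss = (640/196)·f/(1−f) ≈ 0.570 mg/L.
Regimen B: f = (1/2)^(49/20) ≈ 0.1830; Cmin,ss = (1647/196)·f/(1−f) ≈ 1.882 mg/L.
Difference ≈ 0.570 − 1.882 ≈ -1.312 mg/L.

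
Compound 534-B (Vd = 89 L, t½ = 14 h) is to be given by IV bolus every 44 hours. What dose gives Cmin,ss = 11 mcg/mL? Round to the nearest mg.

τ/t½ = 44/14 ≈ 3.1429, so f = (1/2)^(44/14) ≈ 0.113215.
Cmin,ss = (D/Vd)·f/(1−f), so D = Cmin,ss·Vd·(1−f)/f.
D = 11 × 89 × (1−f)/f ≈ 11 × 89 × 7.83275 ≈ 7668.26 mg.

7668 mg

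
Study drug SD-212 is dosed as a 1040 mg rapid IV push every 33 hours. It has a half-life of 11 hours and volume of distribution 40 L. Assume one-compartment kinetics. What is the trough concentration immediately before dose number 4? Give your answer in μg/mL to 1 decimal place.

f = (1/2)^(τ/t½) = (1/2)^(33/11) ≈ 0.1250.
C₀ = D/Vd = 1040/40 ≈ 26.000 μg/mL.
Before the 4th dose, 3 doses have been given. Superposition: Cmin = C₀·(f + f² + … + f^3).
≈ 26.000 × (0.1250 + 0.0156 + 0.0020) ≈ 26.000 × 0.1426 ≈ 3.708 μg/mL.

3.7 μg/mL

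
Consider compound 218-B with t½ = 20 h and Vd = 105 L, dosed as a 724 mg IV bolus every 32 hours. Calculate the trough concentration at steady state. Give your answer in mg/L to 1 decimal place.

3.4 mg/L

τ/t½ = 32/20 ≈ 1.6, so fraction remaining f = (1/2)^(32/20) ≈ 0.3299.
Each bolus raises the concentration by D/Vd = 724/105 ≈ 6.895 mg/L.
Steady-state trough Cmin,ss = C₀·f/(1−f) ≈ 6.895 × 0.3299/0.6701 ≈ 3.395 mg/L.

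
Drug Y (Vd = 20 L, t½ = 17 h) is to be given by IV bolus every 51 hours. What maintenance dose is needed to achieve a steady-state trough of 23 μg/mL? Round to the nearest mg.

τ/t½ = 51/17 ≈ 3, so f = (1/2)^(51/17) ≈ 0.125000.
Cmin,ss = (D/Vd)·f/(1−f), so D = Cmin,ss·Vd·(1−f)/f.
D = 23 × 20 × (1−f)/f ≈ 23 × 20 × 7.00000 ≈ 3220.00 mg.

3220 mg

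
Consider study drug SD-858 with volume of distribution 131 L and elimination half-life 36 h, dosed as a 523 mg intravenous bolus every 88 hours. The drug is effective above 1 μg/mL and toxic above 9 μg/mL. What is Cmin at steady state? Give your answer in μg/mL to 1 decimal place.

k = ln2/t½ = ln2/36 ≈ 0.019254 h⁻¹; fraction remaining f = e^(−kτ) = e^(−0.019254×88) ≈ 0.1837.
Single-dose peak C₀ = D/Vd = 523/131 ≈ 3.992 μg/mL.
Steady-state trough Cmin,ss = C₀·f/(1−f) ≈ 3.992 × 0.1837/0.8163 ≈ 0.898 μg/mL.
Trough 0.9 μg/mL vs MEC 1 μg/mL: subtherapeutic.

0.9 μg/mL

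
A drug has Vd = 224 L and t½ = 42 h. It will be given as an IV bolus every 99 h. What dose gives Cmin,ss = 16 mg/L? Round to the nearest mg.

τ/t½ = 99/42 ≈ 2.3571, so f = (1/2)^(99/42) ≈ 0.195177.
Cmin,ss = (D/Vd)·f/(1−f), so D = Cmin,ss·Vd·(1−f)/f.
D = 16 × 224 × (1−f)/f ≈ 16 × 224 × 4.12355 ≈ 14778.80 mg.

14779 mg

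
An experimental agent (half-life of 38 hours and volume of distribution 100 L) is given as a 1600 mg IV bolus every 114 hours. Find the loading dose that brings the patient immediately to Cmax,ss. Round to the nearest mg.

1829 mg

f = (1/2)^(114/38) ≈ 0.125000; accumulation ratio R = 1/(1−f) ≈ 1.14286.
Loading dose to hit Cmax,ss on first dose: D_load = D_maint·R ≈ 1600 × 1.14286 ≈ 1828.58 mg.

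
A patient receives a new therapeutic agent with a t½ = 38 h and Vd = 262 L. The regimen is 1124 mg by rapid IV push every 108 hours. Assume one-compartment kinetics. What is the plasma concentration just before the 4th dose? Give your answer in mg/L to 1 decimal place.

f = (1/2)^(τ/t½) = (1/2)^(108/38) ≈ 0.1395.
C₀ = D/Vd = 1124/262 ≈ 4.290 mg/L.
Before the 4th dose, 3 doses have been given. Superposition: Cmin = C₀·(f + f² + … + f^3).
≈ 4.290 × (0.1395 + 0.0195 + 0.0027) ≈ 4.290 × 0.1617 ≈ 0.694 mg/L.

0.7 mg/L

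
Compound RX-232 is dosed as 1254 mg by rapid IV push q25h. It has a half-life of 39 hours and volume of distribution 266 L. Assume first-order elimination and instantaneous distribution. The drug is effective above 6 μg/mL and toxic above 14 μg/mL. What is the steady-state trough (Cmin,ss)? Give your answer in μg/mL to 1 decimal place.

8.4 μg/mL

τ/t½ = 25/39 ≈ 0.64103, so fraction remaining f = (1/2)^(25/39) ≈ 0.6413.
At steady state, accumulation factor R = 1/(1 − e^(−kτ)) ≈ 2.7878.
Single-dose peak C₀ = D/Vd = 1254/266 ≈ 4.714 μg/mL.
Cmax,ss = C₀/(1 − f) ≈ 4.714/0.3587 ≈ 13.142 μg/mL.
One interval later, Cmin,ss = Cmax,ss·e^(−kτ) ≈ 13.142 × 0.6413 ≈ 8.428 μg/mL.
Trough 8.4 μg/mL vs MEC 6 μg/mL: adequate.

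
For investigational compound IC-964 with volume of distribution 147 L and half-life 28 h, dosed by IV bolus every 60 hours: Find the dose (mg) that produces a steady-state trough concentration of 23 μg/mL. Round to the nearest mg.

τ/t½ = 60/28 ≈ 2.1429, so f = (1/2)^(60/28) ≈ 0.226431.
Cmin,ss = (D/Vd)·f/(1−f), so D = Cmin,ss·Vd·(1−f)/f.
D = 23 × 147 × (1−f)/f ≈ 23 × 147 × 3.41636 ≈ 11550.71 mg.

11551 mg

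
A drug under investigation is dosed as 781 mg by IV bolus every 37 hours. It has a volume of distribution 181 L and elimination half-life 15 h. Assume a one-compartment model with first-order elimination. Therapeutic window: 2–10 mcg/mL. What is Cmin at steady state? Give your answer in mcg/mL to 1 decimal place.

k = ln2/t½ = ln2/15 ≈ 0.046210 h⁻¹; fraction remaining f = e^(−kτ) = e^(−0.046210×37) ≈ 0.1809.
Accumulation ratio R = 1/(1 − f) ≈ 1/0.8191 ≈ 1.2209.
Each bolus raises the concentration by D/Vd = 781/181 ≈ 4.315 mcg/mL.
Cmax,ss = C₀/(1 − f) ≈ 4.315/0.8191 ≈ 5.268 mcg/mL.
Steady-state trough Cmin,ss = Cmax,ss·f ≈ 5.268 × 0.1809 ≈ 0.953 mcg/mL.
Trough 1.0 mcg/mL vs MEC 2 mcg/mL: subtherapeutic.

1.0 mcg/mL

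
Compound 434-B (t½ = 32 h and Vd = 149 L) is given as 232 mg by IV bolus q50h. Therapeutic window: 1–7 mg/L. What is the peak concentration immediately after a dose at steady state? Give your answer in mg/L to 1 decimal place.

2.4 mg/L

τ/t½ = 50/32 ≈ 1.5625, so fraction remaining f = (1/2)^(50/32) ≈ 0.3386.
Accumulation ratio R = 1/(1 − f) ≈ 1/0.6614 ≈ 1.5119.
Each bolus raises the concentration by D/Vd = 232/149 ≈ 1.557 mg/L.
Steady-state peak Cmax,ss = C₀·R ≈ 1.557 × 1.5119 ≈ 2.354 mg/L.
Peak 2.4 mg/L vs MTC 7 mg/L: below toxic threshold.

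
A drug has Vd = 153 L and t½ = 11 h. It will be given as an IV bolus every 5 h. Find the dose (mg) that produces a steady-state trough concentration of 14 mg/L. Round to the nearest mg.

τ/t½ = 5/11 ≈ 0.45455, so f = (1/2)^(5/11) ≈ 0.729740.
Cmin,ss = (D/Vd)·f/(1−f), so D = Cmin,ss·Vd·(1−f)/f.
D = 14 × 153 × (1−f)/f ≈ 14 × 153 × 0.37035 ≈ 793.29 mg.

793 mg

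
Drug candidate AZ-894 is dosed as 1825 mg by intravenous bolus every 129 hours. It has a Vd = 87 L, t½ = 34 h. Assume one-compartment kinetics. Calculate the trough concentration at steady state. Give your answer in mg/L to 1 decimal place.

τ/t½ = 129/34 ≈ 3.7941, so fraction remaining f = (1/2)^(129/34) ≈ 0.0721.
Single-dose peak C₀ = D/Vd = 1825/87 ≈ 20.977 mg/L.
Steady-state trough Cmin,ss = C₀·f/(1−f) ≈ 20.977 × 0.0721/0.9279 ≈ 1.630 mg/L.

1.6 mg/L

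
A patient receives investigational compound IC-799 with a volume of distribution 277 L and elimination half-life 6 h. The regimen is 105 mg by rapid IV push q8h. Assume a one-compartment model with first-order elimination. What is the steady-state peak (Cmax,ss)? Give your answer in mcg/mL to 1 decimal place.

0.6 mcg/mL

τ/t½ = 8/6 ≈ 1.3333, so fraction remaining f = (1/2)^(8/6) ≈ 0.3969.
At steady state, accumulation factor R = 1/(1 − e^(−kτ)) ≈ 1.6581.
Each bolus raises the concentration by D/Vd = 105/277 ≈ 0.379 mcg/mL.
Steady-state peak Cmax,ss = C₀·R ≈ 0.379 × 1.6581 ≈ 0.628 mcg/mL.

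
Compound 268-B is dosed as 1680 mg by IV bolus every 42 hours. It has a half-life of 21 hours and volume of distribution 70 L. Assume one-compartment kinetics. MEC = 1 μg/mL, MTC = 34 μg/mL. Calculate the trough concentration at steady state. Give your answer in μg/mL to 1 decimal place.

8.0 μg/mL

The dosing interval is 2 half-lives, so f = 2^(−2) = 0.25.
Accumulation ratio R = 1/(1 − f) = 1/0.75 = 4/3.
Single-dose peak C₀ = D/Vd = 1680/70 = 24 μg/mL.
Steady-state peak Cmax,ss = C₀·R = 24 × 4/3 ≈ 32.000 μg/mL.
Steady-state trough Cmin,ss = Cmax,ss·f ≈ 32.000 × 0.25 ≈ 8.000 μg/mL.
Trough 8.0 μg/mL vs MEC 1 μg/mL: adequate.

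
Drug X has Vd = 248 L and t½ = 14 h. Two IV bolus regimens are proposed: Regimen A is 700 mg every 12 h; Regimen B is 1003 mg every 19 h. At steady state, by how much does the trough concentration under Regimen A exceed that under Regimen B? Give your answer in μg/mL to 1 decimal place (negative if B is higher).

0.9 μg/mL

Regimen A: f = (1/2)^(12/14) ≈ 0.5520; Cmin,ss = (700/248)·f/(1−f) ≈ 3.478 μg/mL.
Regimen B: f = (1/2)^(19/14) ≈ 0.3904; Cmin,ss = (1003/248)·f/(1−f) ≈ 2.590 μg/mL.
Difference ≈ 3.478 − 2.590 ≈ 0.888 μg/mL.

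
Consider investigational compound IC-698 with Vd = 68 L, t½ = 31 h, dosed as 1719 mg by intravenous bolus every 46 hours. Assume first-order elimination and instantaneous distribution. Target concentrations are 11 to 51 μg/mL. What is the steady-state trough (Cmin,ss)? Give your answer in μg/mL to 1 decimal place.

Over one 46-h interval, 46/31 ≈ 1.4839 half-lives elapse, leaving f ≈ 0.3575 of each dose.
Accumulation ratio R = 1/(1 − f) ≈ 1/0.6425 ≈ 1.5564.
Each bolus raises the concentration by D/Vd = 1719/68 ≈ 25.279 μg/mL.
Steady-state peak Cmax,ss = C₀·R ≈ 25.279 × 1.5564 ≈ 39.344 μg/mL.
One interval later, Cmin,ss = Cmax,ss·e^(−kτ) ≈ 39.344 × 0.3575 ≈ 14.065 μg/mL.
Trough 14.1 μg/mL vs MEC 11 μg/mL: adequate.

14.1 μg/mL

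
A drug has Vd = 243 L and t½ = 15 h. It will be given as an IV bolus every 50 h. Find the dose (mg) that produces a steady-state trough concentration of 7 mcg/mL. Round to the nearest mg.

15444 mg

τ/t½ = 50/15 ≈ 3.3333, so f = (1/2)^(50/15) ≈ 0.099213.
Cmin,ss = (D/Vd)·f/(1−f), so D = Cmin,ss·Vd·(1−f)/f.
D = 7 × 243 × (1−f)/f ≈ 7 × 243 × 9.07932 ≈ 15443.92 mg.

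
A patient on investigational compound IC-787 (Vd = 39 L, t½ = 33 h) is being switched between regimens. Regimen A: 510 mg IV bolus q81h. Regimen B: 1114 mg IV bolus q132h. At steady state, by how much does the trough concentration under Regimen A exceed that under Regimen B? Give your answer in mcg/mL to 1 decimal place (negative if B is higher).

1.0 mcg/mL

Regimen A: f = (1/2)^(81/33) ≈ 0.1824; Cmin,ss = (510/39)·f/(1−f) ≈ 2.917 mcg/mL.
Regimen B: f = (1/2)^(132/33) ≈ 0.0625; Cmin,ss = (1114/39)·f/(1−f) ≈ 1.904 mcg/mL.
Difference ≈ 2.917 − 1.904 ≈ 1.013 mcg/mL.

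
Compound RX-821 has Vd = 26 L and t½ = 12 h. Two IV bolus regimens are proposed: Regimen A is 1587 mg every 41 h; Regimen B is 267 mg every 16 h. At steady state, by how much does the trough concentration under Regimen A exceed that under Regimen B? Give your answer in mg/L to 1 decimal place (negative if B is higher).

Regimen A: f = (1/2)^(41/12) ≈ 0.0936; Cmin,ss = (1587/26)·f/(1−f) ≈ 6.303 mg/L.
Regimen B: f = (1/2)^(16/12) ≈ 0.3969; Cmin,ss = (267/26)·f/(1−f) ≈ 6.758 mg/L.
Difference ≈ 6.303 − 6.758 ≈ -0.455 mg/L.

-0.5 mg/L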